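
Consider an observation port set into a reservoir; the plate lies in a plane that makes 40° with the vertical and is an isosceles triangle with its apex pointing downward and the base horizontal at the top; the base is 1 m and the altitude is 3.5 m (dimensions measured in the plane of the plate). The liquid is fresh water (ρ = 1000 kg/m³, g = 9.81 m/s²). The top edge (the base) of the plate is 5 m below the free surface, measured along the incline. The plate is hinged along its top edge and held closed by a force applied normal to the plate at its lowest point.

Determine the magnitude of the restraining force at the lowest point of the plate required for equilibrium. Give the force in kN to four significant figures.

γ = ρg = 1000 × 9.81 = 9810 N/m³ = 9.81 kN/m³.
The plate makes 40° with the vertical, i.e. θ = 90° − 40° = 50° to the horizontal. Measuring y along the incline from the free-surface line, vertical depth h = y·sinθ with sinθ = 0.766044.
With the apex down, the centroid sits h/3 = 3.5/3 = 1.16667 m below the base (the top edge), so y_c = 5 + 1.16667 = 6.16667 m and h_c = 6.16667 × 0.766044 = 4.72394 m.
A = ½ × 1 × 3.5 = 1.75 m².
Resultant F = γ·h_c·A = 9.81 × 4.72394 × 1.75 = 81.0982 kN.
I_c = b·h³/36 = 1 × 3.5³/36 = 1.19097 m⁴.
Centre of pressure: y_p = y_c + I_c/(y_c·A) = 6.16667 + 1.19097/(6.16667 × 1.75) = 6.16667 + 0.11036 = 6.27703 m along the plane.
The resultant acts 1.16667 + 0.11036 = 1.27703 m (along the plate) below the hinge at the top edge, so the moment about the hinge is M = F × 1.27703 = 81.0982 × 1.27703 = 103.565 kN·m.
A normal force at the bottom, 3.5 m from the hinge, must supply this moment: P = 103.565/3.5 = 29.59 kN.

P ≈ 29.59 kN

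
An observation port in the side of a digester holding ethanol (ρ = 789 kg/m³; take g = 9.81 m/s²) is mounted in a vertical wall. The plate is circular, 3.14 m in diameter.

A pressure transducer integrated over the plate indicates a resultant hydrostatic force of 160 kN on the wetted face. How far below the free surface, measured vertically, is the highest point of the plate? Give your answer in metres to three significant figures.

d_top ≈ 1.10 m

γ = ρg = 789 × 9.81 / 1000 = 7.74009 kN/m³.
A = π(1.57)² = 7.74371 m².
From F = γ·h_c·A, the centroid depth is h_c = 160/(7.74009 × 7.74371) = 2.66947 m.
The centroid is at the centre, 1.57 m below the top of the plate, so the highest point sits at h_top = 2.66947 − 1.57 = 1.09947 m below the surface.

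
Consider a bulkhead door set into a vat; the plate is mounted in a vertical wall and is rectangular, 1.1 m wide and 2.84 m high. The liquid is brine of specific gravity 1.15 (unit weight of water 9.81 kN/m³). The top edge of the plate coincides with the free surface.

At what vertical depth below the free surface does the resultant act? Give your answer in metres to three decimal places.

γ = 1.15 × 9.81 = 11.2815 kN/m³.
The centroid lies 2.84/2 = 1.42 m below the top edge, so the centroid depth is h_c = 1.42 m.
A = 1.1 × 2.84 = 3.124 m².
Resultant F = γ·h_c·A = 11.2815 × 1.42 × 3.124 = 50.0456 kN.
I_c = b·h³/12 = 1.1 × 2.84³/12 = 2.09974 m⁴.
Centre of pressure: y_p = y_c + I_c/(y_c·A) = 1.42 + 2.09974/(1.42 × 3.124) = 1.42 + 0.473332 = 1.89333 m along the plane.

h_p = 1.893 m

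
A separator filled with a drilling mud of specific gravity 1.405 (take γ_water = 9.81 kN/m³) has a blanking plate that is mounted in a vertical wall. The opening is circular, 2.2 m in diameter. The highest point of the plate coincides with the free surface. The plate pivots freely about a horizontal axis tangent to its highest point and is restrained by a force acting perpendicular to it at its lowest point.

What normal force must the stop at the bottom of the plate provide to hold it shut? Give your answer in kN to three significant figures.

γ = 1.405 × 9.81 = 13.78305 kN/m³.
The centroid is at the centre, 1.1 m below the top of the plate, so the centroid depth is h_c = 1.1 m.
A = π(1.1)² = 3.80133 m².
Resultant F = γ·h_c·A = 13.78305 × 1.1 × 3.80133 = 57.6333 kN.
I_c = πr⁴/4 = π × 1.1⁴/4 = 1.1499 m⁴.
Centre of pressure: y_p = y_c + I_c/(y_c·A) = 1.1 + 1.1499/(1.1 × 3.80133) = 1.1 + 0.274999 = 1.375 m along the plane.
The resultant acts 1.1 + 0.274999 = 1.375 m (along the plate) below the hinge at the top edge, so the moment about the hinge is M = F × 1.375 = 57.6333 × 1.375 = 79.2458 kN·m.
A normal force at the bottom, 2.2 m from the hinge, must supply this moment: P = 79.2458/2.2 = 36.0208 kN.

P ≈ 36.0 kN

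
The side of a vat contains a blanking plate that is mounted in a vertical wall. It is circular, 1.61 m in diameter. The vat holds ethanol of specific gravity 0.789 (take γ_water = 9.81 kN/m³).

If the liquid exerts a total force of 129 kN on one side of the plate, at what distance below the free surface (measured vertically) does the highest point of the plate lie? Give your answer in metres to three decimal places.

d_top ≈ 7.382 m

γ = 0.789 × 9.81 = 7.74009 kN/m³.
A = π(0.805)² = 2.03583 m².
From F = γ·h_c·A, the centroid depth is h_c = 129/(7.74009 × 2.03583) = 8.18657 m.
The centroid is at the centre, 0.805 m below the top of the plate, so the highest point sits at h_top = 8.18657 − 0.805 = 7.38157 m below the surface.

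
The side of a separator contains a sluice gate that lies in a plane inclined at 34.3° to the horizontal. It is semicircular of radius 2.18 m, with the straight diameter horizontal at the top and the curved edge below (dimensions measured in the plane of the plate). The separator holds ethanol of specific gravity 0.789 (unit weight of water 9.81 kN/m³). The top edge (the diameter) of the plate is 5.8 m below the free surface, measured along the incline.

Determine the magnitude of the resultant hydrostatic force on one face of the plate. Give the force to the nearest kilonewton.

γ = 0.789 × 9.81 = 7.74009 kN/m³.
Let θ = 34.3° be the plate's angle to the horizontal; measure y along the incline from where the plane meets the free surface. Vertical depth h = y·sinθ with sinθ = 0.563526.
The centroid of a semicircle lies 4r/(3π) = 0.925221 m from the diameter, here below the top edge, so y_c = 5.8 + 0.925221 = 6.72522 m and h_c = 6.72522 × 0.563526 = 3.78984 m.
A = πr²/2 = π × 2.18²/2 = 7.46505 m².
Resultant F = γ·h_c·A = 7.74009 × 3.78984 × 7.46505 = 218.978 kN.

F ≈ 219 kN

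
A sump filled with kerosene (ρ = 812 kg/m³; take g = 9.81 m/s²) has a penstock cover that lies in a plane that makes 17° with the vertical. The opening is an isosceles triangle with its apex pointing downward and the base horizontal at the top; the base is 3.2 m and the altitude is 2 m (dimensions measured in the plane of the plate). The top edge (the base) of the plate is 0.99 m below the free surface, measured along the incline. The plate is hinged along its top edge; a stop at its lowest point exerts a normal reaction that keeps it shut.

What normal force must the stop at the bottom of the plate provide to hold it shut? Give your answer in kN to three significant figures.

P ≈ 16.2 kN

γ = ρg = 812 × 9.81 / 1000 = 7.96572 kN/m³.
The plate makes 17° with the vertical, i.e. θ = 90° − 17° = 73° to the horizontal. Measuring y along the incline from the free-surface line, vertical depth h = y·sinθ with sinθ = 0.956305.
With the apex down, the centroid sits h/3 = 2/3 = 0.666667 m below the base (the top edge), so y_c = 0.99 + 0.666667 = 1.65667 m and h_c = 1.65667 × 0.956305 = 1.58428 m.
A = ½ × 3.2 × 2 = 3.2 m².
Resultant F = γ·h_c·A = 7.96572 × 1.58428 × 3.2 = 40.3838 kN.
I_c = b·h³/36 = 3.2 × 2³/36 = 0.711111 m⁴.
Centre of pressure: y_p = y_c + I_c/(y_c·A) = 1.65667 + 0.711111/(1.65667 × 3.2) = 1.65667 + 0.134138 = 1.79081 m along the plane.
The resultant acts 0.666667 + 0.134138 = 0.800805 m (along the plate) below the hinge at the top edge, so the moment about the hinge is M = F × 0.800805 = 40.3838 × 0.800805 = 32.3395 kN·m.
A normal force at the bottom, 2 m from the hinge, must supply this moment: P = 32.3395/2 = 16.1698 kN.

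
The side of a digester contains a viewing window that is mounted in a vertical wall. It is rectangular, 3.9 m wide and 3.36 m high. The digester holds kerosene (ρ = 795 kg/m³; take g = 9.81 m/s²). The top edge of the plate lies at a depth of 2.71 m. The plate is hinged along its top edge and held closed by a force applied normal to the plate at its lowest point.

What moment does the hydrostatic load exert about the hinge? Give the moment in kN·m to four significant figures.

M ≈ 849.9 kN·m

γ = ρg = 795 × 9.81 / 1000 = 7.79895 kN/m³.
The centroid lies 3.36/2 = 1.68 m below the top edge, so the centroid depth is h_c = 2.71 + 1.68 = 4.39 m.
A = 3.9 × 3.36 = 13.104 m².
Resultant F = γ·h_c·A = 7.79895 × 4.39 × 13.104 = 448.647 kN.
I_c = b·h³/12 = 3.9 × 3.36³/12 = 12.3282 m⁴.
Centre of pressure: y_p = y_c + I_c/(y_c·A) = 4.39 + 12.3282/(4.39 × 13.104) = 4.39 + 0.214304 = 4.6043 m along the plane.
The resultant acts 1.68 + 0.214304 = 1.8943 m (along the plate) below the hinge at the top edge, so the moment about the hinge is M = F × 1.8943 = 448.647 × 1.8943 = 849.872 kN·m.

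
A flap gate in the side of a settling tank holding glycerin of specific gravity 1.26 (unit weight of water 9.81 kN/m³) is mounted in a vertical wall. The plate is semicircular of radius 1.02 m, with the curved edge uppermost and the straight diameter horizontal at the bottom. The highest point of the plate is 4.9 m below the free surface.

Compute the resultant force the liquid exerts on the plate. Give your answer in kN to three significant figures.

γ = 1.26 × 9.81 = 12.3606 kN/m³.
The centroid lies 4r/(3π) = 0.432901 m above the diameter, so r − 4r/(3π) = 1.02 − 0.432901 = 0.587099 m below the topmost point, so the centroid depth is h_c = 4.9 + 0.587099 = 5.4871 m.
A = πr²/2 = π × 1.02²/2 = 1.63426 m².
Resultant F = γ·h_c·A = 12.3606 × 5.4871 × 1.63426 = 110.842 kN.

F ≈ 111 kN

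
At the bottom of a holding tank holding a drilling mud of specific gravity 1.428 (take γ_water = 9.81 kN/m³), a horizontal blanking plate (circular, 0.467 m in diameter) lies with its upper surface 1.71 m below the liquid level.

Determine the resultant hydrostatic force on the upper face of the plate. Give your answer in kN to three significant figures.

γ = 1.428 × 9.81 = 14.00868 kN/m³.
The plate is horizontal, so pressure is uniform at p = γ·h = 14.00868 × 1.71 = 23.9548 kN/m².
A = π(0.2335)² = 0.171287 m².
F = p·A = 23.9548 × 0.171287 = 4.10315 kN.

F ≈ 4.10 kN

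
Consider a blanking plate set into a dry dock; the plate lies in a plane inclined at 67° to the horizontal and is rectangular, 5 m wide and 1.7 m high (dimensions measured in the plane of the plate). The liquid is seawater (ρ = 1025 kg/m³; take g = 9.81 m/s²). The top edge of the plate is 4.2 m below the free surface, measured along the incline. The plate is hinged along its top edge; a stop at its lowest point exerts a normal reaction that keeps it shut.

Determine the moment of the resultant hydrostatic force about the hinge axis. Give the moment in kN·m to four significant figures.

γ = ρg = 1025 × 9.81 / 1000 = 10.05525 kN/m³.
Let θ = 67° be the plate's angle to the horizontal; measure y along the incline from where the plane meets the free surface. Vertical depth h = y·sinθ with sinθ = 0.920505.
The centroid lies 1.7/2 = 0.85 m below the top edge, so y_c = 4.2 + 0.85 = 5.05 m and h_c = 5.05 × 0.920505 = 4.64855 m.
A = 5 × 1.7 = 8.5 m².
Resultant F = γ·h_c·A = 10.05525 × 4.64855 × 8.5 = 397.31 kN.
I_c = b·h³/12 = 5 × 1.7³/12 = 2.04708 m⁴.
Centre of pressure: y_p = y_c + I_c/(y_c·A) = 5.05 + 2.04708/(5.05 × 8.5) = 5.05 + 0.0476897 = 5.09769 m along the plane.
The resultant acts 0.85 + 0.0476897 = 0.89769 m (along the plate) below the hinge at the top edge, so the moment about the hinge is M = F × 0.89769 = 397.31 × 0.89769 = 356.661 kN·m.

M ≈ 356.7 kN·m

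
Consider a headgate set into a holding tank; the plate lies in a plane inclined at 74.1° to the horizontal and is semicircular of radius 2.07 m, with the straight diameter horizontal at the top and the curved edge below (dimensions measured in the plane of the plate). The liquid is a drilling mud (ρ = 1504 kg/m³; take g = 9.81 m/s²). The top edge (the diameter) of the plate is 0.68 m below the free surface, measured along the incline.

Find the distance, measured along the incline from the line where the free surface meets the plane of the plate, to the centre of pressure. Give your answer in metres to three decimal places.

γ = ρg = 1504 × 9.81 / 1000 = 14.75424 kN/m³.
Let θ = 74.1° be the plate's angle to the horizontal; measure y along the incline from where the plane meets the free surface. Vertical depth h = y·sinθ with sinθ = 0.961741.
The centroid of a semicircle lies 4r/(3π) = 0.878535 m from the diameter, here below the top edge, so y_c = 0.68 + 0.878535 = 1.55854 m and h_c = 1.55854 × 0.961741 = 1.49891 m.
A = πr²/2 = π × 2.07²/2 = 6.73071 m².
Resultant F = γ·h_c·A = 14.75424 × 1.49891 × 6.73071 = 148.852 kN.
I_c = (π/8 − 8/(9π))·r⁴ = 0.109757 × 2.07⁴ = 2.01518 m⁴.
Centre of pressure: y_p = y_c + I_c/(y_c·A) = 1.55854 + 2.01518/(1.55854 × 6.73071) = 1.55854 + 0.192103 = 1.75064 m along the plane.

y_p = 1.751 m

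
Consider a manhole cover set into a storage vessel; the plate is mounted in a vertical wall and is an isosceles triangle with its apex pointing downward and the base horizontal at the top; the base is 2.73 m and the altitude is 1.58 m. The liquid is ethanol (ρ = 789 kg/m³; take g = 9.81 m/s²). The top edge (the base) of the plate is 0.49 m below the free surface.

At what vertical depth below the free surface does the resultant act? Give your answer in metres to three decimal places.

h_p = 1.153 m

γ = ρg = 789 × 9.81 / 1000 = 7.74009 kN/m³.
With the apex down, the centroid sits h/3 = 1.58/3 = 0.526667 m below the base (the top edge), so the centroid depth is h_c = 0.49 + 0.526667 = 1.01667 m.
A = ½ × 2.73 × 1.58 = 2.1567 m².
Resultant F = γ·h_c·A = 7.74009 × 1.01667 × 2.1567 = 16.9713 kN.
I_c = b·h³/36 = 2.73 × 1.58³/36 = 0.29911 m⁴.
Centre of pressure: y_p = y_c + I_c/(y_c·A) = 1.01667 + 0.29911/(1.01667 × 2.1567) = 1.01667 + 0.136415 = 1.15308 m along the plane.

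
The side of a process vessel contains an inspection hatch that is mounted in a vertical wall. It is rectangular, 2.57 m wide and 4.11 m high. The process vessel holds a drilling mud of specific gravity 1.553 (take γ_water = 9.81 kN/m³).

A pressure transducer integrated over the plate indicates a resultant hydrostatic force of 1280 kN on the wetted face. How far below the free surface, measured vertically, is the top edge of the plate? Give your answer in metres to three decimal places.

γ = 1.553 × 9.81 = 15.23493 kN/m³.
A = 2.57 × 4.11 = 10.5627 m².
From F = γ·h_c·A, the centroid depth is h_c = 1280/(15.23493 × 10.5627) = 7.95416 m.
The centroid lies 4.11/2 = 2.055 m below the top edge, so the top edge sits at h_top = 7.95416 − 2.055 = 5.89916 m below the surface.

d_top ≈ 5.899 m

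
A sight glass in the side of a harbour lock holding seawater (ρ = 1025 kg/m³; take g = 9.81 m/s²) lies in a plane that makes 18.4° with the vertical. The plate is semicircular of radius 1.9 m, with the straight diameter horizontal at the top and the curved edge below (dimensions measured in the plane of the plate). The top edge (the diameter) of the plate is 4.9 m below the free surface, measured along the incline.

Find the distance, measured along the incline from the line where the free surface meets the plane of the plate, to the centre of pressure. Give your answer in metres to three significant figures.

γ = ρg = 1025 × 9.81 / 1000 = 10.05525 kN/m³.
The plate makes 18.4° with the vertical, i.e. θ = 90° − 18.4° = 71.6° to the horizontal. Measuring y along the incline from the free-surface line, vertical depth h = y·sinθ with sinθ = 0.948876.
The centroid of a semicircle lies 4r/(3π) = 0.806385 m from the diameter, here below the top edge, so y_c = 4.9 + 0.806385 = 5.70639 m and h_c = 5.70639 × 0.948876 = 5.41466 m.
A = πr²/2 = π × 1.9²/2 = 5.67057 m².
Resultant F = γ·h_c·A = 10.05525 × 5.41466 × 5.67057 = 308.738 kN.
I_c = (π/8 − 8/(9π))·r⁴ = 0.109757 × 1.9⁴ = 1.43036 m⁴.
Centre of pressure: y_p = y_c + I_c/(y_c·A) = 5.70639 + 1.43036/(5.70639 × 5.67057) = 5.70639 + 0.0442036 = 5.75059 m along the plane.

y_p = 5.75 m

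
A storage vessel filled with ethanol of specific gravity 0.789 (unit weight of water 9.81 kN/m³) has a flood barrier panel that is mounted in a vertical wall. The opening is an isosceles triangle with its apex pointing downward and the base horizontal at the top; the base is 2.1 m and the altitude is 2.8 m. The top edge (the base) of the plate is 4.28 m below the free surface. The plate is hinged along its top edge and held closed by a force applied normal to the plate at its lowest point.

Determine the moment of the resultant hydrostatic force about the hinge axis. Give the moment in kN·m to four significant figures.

γ = 0.789 × 9.81 = 7.74009 kN/m³.
With the apex down, the centroid sits h/3 = 2.8/3 = 0.933333 m below the base (the top edge), so the centroid depth is h_c = 4.28 + 0.933333 = 5.21333 m.
A = ½ × 2.1 × 2.8 = 2.94 m².
Resultant F = γ·h_c·A = 7.74009 × 5.21333 × 2.94 = 118.634 kN.
I_c = b·h³/36 = 2.1 × 2.8³/36 = 1.28053 m⁴.
Centre of pressure: y_p = y_c + I_c/(y_c·A) = 5.21333 + 1.28053/(5.21333 × 2.94) = 5.21333 + 0.0835463 = 5.29688 m along the plane.
The resultant acts 0.933333 + 0.0835463 = 1.01688 m (along the plate) below the hinge at the top edge, so the moment about the hinge is M = F × 1.01688 = 118.634 × 1.01688 = 120.637 kN·m.

M ≈ 120.6 kN·m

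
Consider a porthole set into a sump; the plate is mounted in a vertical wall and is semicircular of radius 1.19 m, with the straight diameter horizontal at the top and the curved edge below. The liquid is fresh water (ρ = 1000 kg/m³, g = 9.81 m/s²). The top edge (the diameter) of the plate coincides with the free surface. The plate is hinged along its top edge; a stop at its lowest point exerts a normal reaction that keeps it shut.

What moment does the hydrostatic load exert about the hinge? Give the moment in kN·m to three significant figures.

M ≈ 7.73 kN·m

γ = ρg = 1000 × 9.81 = 9810 N/m³ = 9.81 kN/m³.
The centroid of a semicircle lies 4r/(3π) = 0.505052 m from the diameter, here below the top edge, so the centroid depth is h_c = 0.505052 m.
A = πr²/2 = π × 1.19²/2 = 2.2244 m².
Resultant F = γ·h_c·A = 9.81 × 0.505052 × 2.2244 = 11.0209 kN.
I_c = (π/8 − 8/(9π))·r⁴ = 0.109757 × 1.19⁴ = 0.2201 m⁴.
Centre of pressure: y_p = y_c + I_c/(y_c·A) = 0.505052 + 0.2201/(0.505052 × 2.2244) = 0.505052 + 0.195917 = 0.700969 m along the plane.
The resultant acts 0.505052 + 0.195917 = 0.700969 m (along the plate) below the hinge at the top edge, so the moment about the hinge is M = F × 0.700969 = 11.0209 × 0.700969 = 7.72531 kN·m.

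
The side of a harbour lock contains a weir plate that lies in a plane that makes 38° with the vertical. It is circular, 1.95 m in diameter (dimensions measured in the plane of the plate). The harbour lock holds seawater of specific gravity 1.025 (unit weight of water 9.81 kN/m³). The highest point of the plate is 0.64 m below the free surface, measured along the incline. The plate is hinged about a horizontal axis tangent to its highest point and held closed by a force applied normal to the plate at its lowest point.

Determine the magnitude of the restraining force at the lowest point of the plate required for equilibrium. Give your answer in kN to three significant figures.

P ≈ 22.0 kN

γ = 1.025 × 9.81 = 10.05525 kN/m³.
The plate makes 38° with the vertical, i.e. θ = 90° − 38° = 52° to the horizontal. Measuring y along the incline from the free-surface line, vertical depth h = y·sinθ with sinθ = 0.788011.
The centroid is at the centre, 0.975 m below the top of the plate, so y_c = 0.64 + 0.975 = 1.615 m and h_c = 1.615 × 0.788011 = 1.27264 m.
A = π(0.975)² = 2.98648 m².
Resultant F = γ·h_c·A = 10.05525 × 1.27264 × 2.98648 = 38.2171 kN.
I_c = πr⁴/4 = π × 0.975⁴/4 = 0.709755 m⁴.
Centre of pressure: y_p = y_c + I_c/(y_c·A) = 1.615 + 0.709755/(1.615 × 2.98648) = 1.615 + 0.147155 = 1.76215 m along the plane.
The resultant acts 0.975 + 0.147155 = 1.12216 m (along the plate) below the hinge at the top edge, so the moment about the hinge is M = F × 1.12216 = 38.2171 × 1.12216 = 42.8857 kN·m.
A normal force at the bottom, 1.95 m from the hinge, must supply this moment: P = 42.8857/1.95 = 21.9927 kN.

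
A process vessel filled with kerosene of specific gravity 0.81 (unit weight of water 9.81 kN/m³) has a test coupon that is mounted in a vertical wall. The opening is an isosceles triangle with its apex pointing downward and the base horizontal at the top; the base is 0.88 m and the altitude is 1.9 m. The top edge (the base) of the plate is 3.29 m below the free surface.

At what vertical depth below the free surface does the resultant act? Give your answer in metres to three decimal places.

γ = 0.81 × 9.81 = 7.9461 kN/m³.
With the apex down, the centroid sits h/3 = 1.9/3 = 0.633333 m below the base (the top edge), so the centroid depth is h_c = 3.29 + 0.633333 = 3.92333 m.
A = ½ × 0.88 × 1.9 = 0.836 m².
Resultant F = γ·h_c·A = 7.9461 × 3.92333 × 0.836 = 26.0624 kN.
I_c = b·h³/36 = 0.88 × 1.9³/36 = 0.167664 m⁴.
Centre of pressure: y_p = y_c + I_c/(y_c·A) = 3.92333 + 0.167664/(3.92333 × 0.836) = 3.92333 + 0.0511186 = 3.97445 m along the plane.

h_p = 3.974 m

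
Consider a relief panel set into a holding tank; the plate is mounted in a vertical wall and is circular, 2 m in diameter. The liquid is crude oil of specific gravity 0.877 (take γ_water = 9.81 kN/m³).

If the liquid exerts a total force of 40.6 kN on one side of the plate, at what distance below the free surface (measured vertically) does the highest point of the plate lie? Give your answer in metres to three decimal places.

γ = 0.877 × 9.81 = 8.60337 kN/m³.
A = π(1)² = 3.14159 m².
From F = γ·h_c·A, the centroid depth is h_c = 40.6/(8.60337 × 3.14159) = 1.50213 m.
The centroid is at the centre, 1 m below the top of the plate, so the highest point sits at h_top = 1.50213 − 1 = 0.50213 m below the surface.

d_top ≈ 0.502 m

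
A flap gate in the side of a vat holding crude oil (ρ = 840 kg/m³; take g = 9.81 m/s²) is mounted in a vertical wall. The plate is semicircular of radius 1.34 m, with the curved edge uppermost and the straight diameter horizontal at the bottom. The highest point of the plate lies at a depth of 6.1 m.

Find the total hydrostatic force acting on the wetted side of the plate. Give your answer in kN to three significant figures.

γ = ρg = 840 × 9.81 / 1000 = 8.2404 kN/m³.
The centroid lies 4r/(3π) = 0.568714 m above the diameter, so r − 4r/(3π) = 1.34 − 0.568714 = 0.771286 m below the topmost point, so the centroid depth is h_c = 6.1 + 0.771286 = 6.87129 m.
A = πr²/2 = π × 1.34²/2 = 2.82052 m².
Resultant F = γ·h_c·A = 8.2404 × 6.87129 × 2.82052 = 159.704 kN.

F ≈ 160 kN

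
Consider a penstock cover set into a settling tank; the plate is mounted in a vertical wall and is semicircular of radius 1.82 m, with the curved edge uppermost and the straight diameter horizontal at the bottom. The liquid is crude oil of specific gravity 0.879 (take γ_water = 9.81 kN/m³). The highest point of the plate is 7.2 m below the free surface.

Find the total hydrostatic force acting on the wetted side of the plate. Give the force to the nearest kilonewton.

γ = 0.879 × 9.81 = 8.62299 kN/m³.
The centroid lies 4r/(3π) = 0.772432 m above the diameter, so r − 4r/(3π) = 1.82 − 0.772432 = 1.04757 m below the topmost point, so the centroid depth is h_c = 7.2 + 1.04757 = 8.24757 m.
A = πr²/2 = π × 1.82²/2 = 5.20311 m².
Resultant F = γ·h_c·A = 8.62299 × 8.24757 × 5.20311 = 370.038 kN.

F ≈ 370 kN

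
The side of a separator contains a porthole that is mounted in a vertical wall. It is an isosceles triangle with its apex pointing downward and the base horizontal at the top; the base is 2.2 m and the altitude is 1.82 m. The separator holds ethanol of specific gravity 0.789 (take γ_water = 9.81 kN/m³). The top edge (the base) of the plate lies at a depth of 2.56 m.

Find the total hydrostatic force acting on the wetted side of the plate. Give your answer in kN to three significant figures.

F ≈ 49.1 kN

γ = 0.789 × 9.81 = 7.74009 kN/m³.
With the apex down, the centroid sits h/3 = 1.82/3 = 0.606667 m below the base (the top edge), so the centroid depth is h_c = 2.56 + 0.606667 = 3.16667 m.
A = ½ × 2.2 × 1.82 = 2.002 m².
Resultant F = γ·h_c·A = 7.74009 × 3.16667 × 2.002 = 49.0696 kN.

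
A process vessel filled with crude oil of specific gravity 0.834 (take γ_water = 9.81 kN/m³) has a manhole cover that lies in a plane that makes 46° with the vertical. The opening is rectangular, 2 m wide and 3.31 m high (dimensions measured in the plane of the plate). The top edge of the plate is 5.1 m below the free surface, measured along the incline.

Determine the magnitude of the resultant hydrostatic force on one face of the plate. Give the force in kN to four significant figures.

F ≈ 254.1 kN

γ = 0.834 × 9.81 = 8.18154 kN/m³.
The plate makes 46° with the vertical, i.e. θ = 90° − 46° = 44° to the horizontal. Measuring y along the incline from the free-surface line, vertical depth h = y·sinθ with sinθ = 0.694658.
The centroid lies 3.31/2 = 1.655 m below the top edge, so y_c = 5.1 + 1.655 = 6.755 m and h_c = 6.755 × 0.694658 = 4.69241 m.
A = 2 × 3.31 = 6.62 m².
Resultant F = γ·h_c·A = 8.18154 × 4.69241 × 6.62 = 254.149 kN.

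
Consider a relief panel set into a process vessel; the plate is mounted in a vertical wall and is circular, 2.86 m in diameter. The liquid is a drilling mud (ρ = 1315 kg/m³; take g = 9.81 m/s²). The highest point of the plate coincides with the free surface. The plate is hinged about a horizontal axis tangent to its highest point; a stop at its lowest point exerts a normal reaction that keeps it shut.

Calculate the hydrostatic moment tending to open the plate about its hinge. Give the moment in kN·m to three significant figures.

M ≈ 212 kN·m

γ = ρg = 1315 × 9.81 / 1000 = 12.90015 kN/m³.
The centroid is at the centre, 1.43 m below the top of the plate, so the centroid depth is h_c = 1.43 m.
A = π(1.43)² = 6.42424 m².
Resultant F = γ·h_c·A = 12.90015 × 1.43 × 6.42424 = 118.509 kN.
I_c = πr⁴/4 = π × 1.43⁴/4 = 3.28423 m⁴.
Centre of pressure: y_p = y_c + I_c/(y_c·A) = 1.43 + 3.28423/(1.43 × 6.42424) = 1.43 + 0.3575 = 1.7875 m along the plane.
The resultant acts 1.43 + 0.3575 = 1.7875 m (along the plate) below the hinge at the top edge, so the moment about the hinge is M = F × 1.7875 = 118.509 × 1.7875 = 211.835 kN·m.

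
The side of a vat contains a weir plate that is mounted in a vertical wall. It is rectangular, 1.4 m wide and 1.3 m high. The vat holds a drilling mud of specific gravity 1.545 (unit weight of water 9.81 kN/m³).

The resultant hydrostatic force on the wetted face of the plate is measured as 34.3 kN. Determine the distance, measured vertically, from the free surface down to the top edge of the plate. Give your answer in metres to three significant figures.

γ = 1.545 × 9.81 = 15.15645 kN/m³.
A = 1.4 × 1.3 = 1.82 m².
From F = γ·h_c·A, the centroid depth is h_c = 34.3/(15.15645 × 1.82) = 1.24344 m.
The centroid lies 1.3/2 = 0.65 m below the top edge, so the top edge sits at h_top = 1.24344 − 0.65 = 0.59344 m below the surface.

d_top ≈ 0.593 m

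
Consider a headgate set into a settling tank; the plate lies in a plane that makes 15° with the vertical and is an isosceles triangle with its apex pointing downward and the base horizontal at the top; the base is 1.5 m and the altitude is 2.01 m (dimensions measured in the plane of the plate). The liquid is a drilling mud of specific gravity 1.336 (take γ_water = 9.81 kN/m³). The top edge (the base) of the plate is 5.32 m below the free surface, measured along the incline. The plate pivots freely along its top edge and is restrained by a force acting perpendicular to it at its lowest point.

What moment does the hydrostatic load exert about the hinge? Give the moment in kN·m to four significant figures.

M ≈ 80.87 kN·m

γ = 1.336 × 9.81 = 13.10616 kN/m³.
The plate makes 15° with the vertical, i.e. θ = 90° − 15° = 75° to the horizontal. Measuring y along the incline from the free-surface line, vertical depth h = y·sinθ with sinθ = 0.965926.
With the apex down, the centroid sits h/3 = 2.01/3 = 0.67 m below the base (the top edge), so y_c = 5.32 + 0.67 = 5.99 m and h_c = 5.99 × 0.965926 = 5.7859 m.
A = ½ × 1.5 × 2.01 = 1.5075 m².
Resultant F = γ·h_c·A = 13.10616 × 5.7859 × 1.5075 = 114.315 kN.
I_c = b·h³/36 = 1.5 × 2.01³/36 = 0.338358 m⁴.
Centre of pressure: y_p = y_c + I_c/(y_c·A) = 5.99 + 0.338358/(5.99 × 1.5075) = 5.99 + 0.0374707 = 6.02747 m along the plane.
The resultant acts 0.67 + 0.0374707 = 0.707471 m (along the plate) below the hinge at the top edge, so the moment about the hinge is M = F × 0.707471 = 114.315 × 0.707471 = 80.8745 kN·m.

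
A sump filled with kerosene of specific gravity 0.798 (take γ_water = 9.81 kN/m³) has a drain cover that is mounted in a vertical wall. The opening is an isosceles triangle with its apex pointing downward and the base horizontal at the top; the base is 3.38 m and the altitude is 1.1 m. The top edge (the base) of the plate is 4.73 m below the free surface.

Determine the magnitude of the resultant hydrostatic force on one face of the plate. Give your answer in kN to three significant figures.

γ = 0.798 × 9.81 = 7.82838 kN/m³.
With the apex down, the centroid sits h/3 = 1.1/3 = 0.366667 m below the base (the top edge), so the centroid depth is h_c = 4.73 + 0.366667 = 5.09667 m.
A = ½ × 3.38 × 1.1 = 1.859 m².
Resultant F = γ·h_c·A = 7.82838 × 5.09667 × 1.859 = 74.1716 kN.

F ≈ 74.2 kN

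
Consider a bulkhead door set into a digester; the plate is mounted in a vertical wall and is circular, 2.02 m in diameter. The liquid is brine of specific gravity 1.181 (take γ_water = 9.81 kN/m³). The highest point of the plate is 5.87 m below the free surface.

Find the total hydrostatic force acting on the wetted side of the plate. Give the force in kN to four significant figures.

F ≈ 255.4 kN

γ = 1.181 × 9.81 = 11.58561 kN/m³.
The centroid is at the centre, 1.01 m below the top of the plate, so the centroid depth is h_c = 5.87 + 1.01 = 6.88 m.
A = π(1.01)² = 3.20474 m².
Resultant F = γ·h_c·A = 11.58561 × 6.88 × 3.20474 = 255.447 kN.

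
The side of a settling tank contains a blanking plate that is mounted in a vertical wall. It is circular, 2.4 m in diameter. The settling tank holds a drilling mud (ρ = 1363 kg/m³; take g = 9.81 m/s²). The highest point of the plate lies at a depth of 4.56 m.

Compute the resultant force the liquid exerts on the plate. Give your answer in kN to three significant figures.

γ = ρg = 1363 × 9.81 / 1000 = 13.37103 kN/m³.
The centroid is at the centre, 1.2 m below the top of the plate, so the centroid depth is h_c = 4.56 + 1.2 = 5.76 m.
A = π(1.2)² = 4.52389 m².
Resultant F = γ·h_c·A = 13.37103 × 5.76 × 4.52389 = 348.417 kN.

F ≈ 348 kN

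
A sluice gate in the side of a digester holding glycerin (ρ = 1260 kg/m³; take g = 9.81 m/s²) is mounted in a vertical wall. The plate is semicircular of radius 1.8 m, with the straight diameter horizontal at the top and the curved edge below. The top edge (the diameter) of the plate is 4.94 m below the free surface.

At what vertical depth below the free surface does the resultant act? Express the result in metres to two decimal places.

γ = ρg = 1260 × 9.81 / 1000 = 12.3606 kN/m³.
The centroid of a semicircle lies 4r/(3π) = 0.763944 m from the diameter, here below the top edge, so the centroid depth is h_c = 4.94 + 0.763944 = 5.70394 m.
A = πr²/2 = π × 1.8²/2 = 5.08938 m².
Resultant F = γ·h_c·A = 12.3606 × 5.70394 × 5.08938 = 358.822 kN.
I_c = (π/8 − 8/(9π))·r⁴ = 0.109757 × 1.8⁴ = 1.15219 m⁴.
Centre of pressure: y_p = y_c + I_c/(y_c·A) = 5.70394 + 1.15219/(5.70394 × 5.08938) = 5.70394 + 0.0396903 = 5.74363 m along the plane.

h_p = 5.74 m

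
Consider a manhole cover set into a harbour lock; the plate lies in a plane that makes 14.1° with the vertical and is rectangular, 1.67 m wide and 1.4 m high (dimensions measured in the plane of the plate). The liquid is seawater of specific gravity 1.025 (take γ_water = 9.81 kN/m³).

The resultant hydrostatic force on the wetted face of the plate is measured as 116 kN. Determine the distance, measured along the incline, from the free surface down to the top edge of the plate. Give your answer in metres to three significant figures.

y_top ≈ 4.39 m

γ = 1.025 × 9.81 = 10.05525 kN/m³.
A = 1.67 × 1.4 = 2.338 m².
From F = γ·h_c·A, the centroid depth is h_c = 116/(10.05525 × 2.338) = 4.93424 m.
The plate makes 14.1° with the vertical, i.e. θ = 90° − 14.1° = 75.9° to the horizontal. Measuring y along the incline from the free-surface line, vertical depth h = y·sinθ with sinθ = 0.969872.
Along the incline, y_c = h_c/sinθ = 4.93424/0.969872 = 5.08752 m.
The centroid lies 1.4/2 = 0.7 m below the top edge, so the top edge sits at y_top = 5.08752 − 0.7 = 4.38752 m along the incline.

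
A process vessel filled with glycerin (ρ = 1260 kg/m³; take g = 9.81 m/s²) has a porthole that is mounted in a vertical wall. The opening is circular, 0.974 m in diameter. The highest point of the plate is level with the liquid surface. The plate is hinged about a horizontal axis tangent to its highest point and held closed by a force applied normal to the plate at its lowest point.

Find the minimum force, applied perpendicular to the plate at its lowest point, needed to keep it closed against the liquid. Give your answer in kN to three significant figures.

γ = ρg = 1260 × 9.81 / 1000 = 12.3606 kN/m³.
The centroid is at the centre, 0.487 m below the top of the plate, so the centroid depth is h_c = 0.487 m.
A = π(0.487)² = 0.745088 m².
Resultant F = γ·h_c·A = 12.3606 × 0.487 × 0.745088 = 4.48514 kN.
I_c = πr⁴/4 = π × 0.487⁴/4 = 0.044178 m⁴.
Centre of pressure: y_p = y_c + I_c/(y_c·A) = 0.487 + 0.044178/(0.487 × 0.745088) = 0.487 + 0.12175 = 0.60875 m along the plane.
The resultant acts 0.487 + 0.12175 = 0.60875 m (along the plate) below the hinge at the top edge, so the moment about the hinge is M = F × 0.60875 = 4.48514 × 0.60875 = 2.73033 kN·m.
A normal force at the bottom, 0.974 m from the hinge, must supply this moment: P = 2.73033/0.974 = 2.80321 kN.

P ≈ 2.80 kN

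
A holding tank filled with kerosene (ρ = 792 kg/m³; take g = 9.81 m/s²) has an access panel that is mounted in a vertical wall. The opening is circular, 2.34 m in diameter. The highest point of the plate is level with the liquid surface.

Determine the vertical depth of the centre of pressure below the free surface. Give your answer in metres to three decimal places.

γ = ρg = 792 × 9.81 / 1000 = 7.76952 kN/m³.
The centroid is at the centre, 1.17 m below the top of the plate, so the centroid depth is h_c = 1.17 m.
A = π(1.17)² = 4.30053 m².
Resultant F = γ·h_c·A = 7.76952 × 1.17 × 4.30053 = 39.0933 kN.
I_c = πr⁴/4 = π × 1.17⁴/4 = 1.47175 m⁴.
Centre of pressure: y_p = y_c + I_c/(y_c·A) = 1.17 + 1.47175/(1.17 × 4.30053) = 1.17 + 0.2925 = 1.4625 m along the plane.

h_p = 1.463 m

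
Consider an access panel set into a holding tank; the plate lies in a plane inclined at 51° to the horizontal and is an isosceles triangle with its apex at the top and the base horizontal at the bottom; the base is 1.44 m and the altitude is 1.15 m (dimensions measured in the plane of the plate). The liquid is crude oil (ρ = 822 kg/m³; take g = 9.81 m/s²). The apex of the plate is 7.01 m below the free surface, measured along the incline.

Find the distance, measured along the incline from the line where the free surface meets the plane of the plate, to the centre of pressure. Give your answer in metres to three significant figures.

γ = ρg = 822 × 9.81 / 1000 = 8.06382 kN/m³.
Let θ = 51° be the plate's angle to the horizontal; measure y along the incline from where the plane meets the free surface. Vertical depth h = y·sinθ with sinθ = 0.777146.
With the apex up, the centroid sits 2h/3 = 2 × 1.15/3 = 0.766667 m below the apex, so y_c = 7.01 + 0.766667 = 7.77667 m and h_c = 7.77667 × 0.777146 = 6.04361 m.
A = ½ × 1.44 × 1.15 = 0.828 m².
Resultant F = γ·h_c·A = 8.06382 × 6.04361 × 0.828 = 40.3522 kN.
I_c = b·h³/36 = 1.44 × 1.15³/36 = 0.060835 m⁴.
Centre of pressure: y_p = y_c + I_c/(y_c·A) = 7.77667 + 0.060835/(7.77667 × 0.828) = 7.77667 + 0.00944777 = 7.78612 m along the plane.

y_p = 7.79 m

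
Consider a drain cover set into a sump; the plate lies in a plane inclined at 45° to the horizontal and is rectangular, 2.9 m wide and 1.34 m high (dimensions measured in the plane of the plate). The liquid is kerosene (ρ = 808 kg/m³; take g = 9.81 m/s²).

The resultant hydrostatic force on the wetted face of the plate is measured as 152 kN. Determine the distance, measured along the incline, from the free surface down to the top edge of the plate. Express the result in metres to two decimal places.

y_top ≈ 6.31 m

γ = ρg = 808 × 9.81 / 1000 = 7.92648 kN/m³.
A = 2.9 × 1.34 = 3.886 m².
From F = γ·h_c·A, the centroid depth is h_c = 152/(7.92648 × 3.886) = 4.9347 m.
Let θ = 45° be the plate's angle to the horizontal; measure y along the incline from where the plane meets the free surface. Vertical depth h = y·sinθ with sinθ = 0.707107.
Along the incline, y_c = h_c/sinθ = 4.9347/0.707107 = 6.97872 m.
The centroid lies 1.34/2 = 0.67 m below the top edge, so the top edge sits at y_top = 6.97872 − 0.67 = 6.30872 m along the incline.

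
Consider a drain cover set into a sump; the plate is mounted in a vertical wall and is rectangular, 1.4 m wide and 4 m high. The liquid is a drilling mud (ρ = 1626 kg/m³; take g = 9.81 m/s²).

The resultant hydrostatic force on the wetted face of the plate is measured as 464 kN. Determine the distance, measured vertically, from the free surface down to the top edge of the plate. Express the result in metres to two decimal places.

d_top ≈ 3.19 m

γ = ρg = 1626 × 9.81 / 1000 = 15.95106 kN/m³.
A = 1.4 × 4 = 5.6 m².
From F = γ·h_c·A, the centroid depth is h_c = 464/(15.95106 × 5.6) = 5.19446 m.
The centroid lies 4/2 = 2 m below the top edge, so the top edge sits at h_top = 5.19446 − 2 = 3.19446 m below the surface.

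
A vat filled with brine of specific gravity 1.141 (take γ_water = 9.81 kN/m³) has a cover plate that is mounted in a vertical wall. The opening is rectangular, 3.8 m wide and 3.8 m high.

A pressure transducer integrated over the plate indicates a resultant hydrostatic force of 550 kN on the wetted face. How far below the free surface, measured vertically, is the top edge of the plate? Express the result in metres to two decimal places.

γ = 1.141 × 9.81 = 11.19321 kN/m³.
A = 3.8 × 3.8 = 14.44 m².
From F = γ·h_c·A, the centroid depth is h_c = 550/(11.19321 × 14.44) = 3.40283 m.
The centroid lies 3.8/2 = 1.9 m below the top edge, so the top edge sits at h_top = 3.40283 − 1.9 = 1.50283 m below the surface.

d_top ≈ 1.50 m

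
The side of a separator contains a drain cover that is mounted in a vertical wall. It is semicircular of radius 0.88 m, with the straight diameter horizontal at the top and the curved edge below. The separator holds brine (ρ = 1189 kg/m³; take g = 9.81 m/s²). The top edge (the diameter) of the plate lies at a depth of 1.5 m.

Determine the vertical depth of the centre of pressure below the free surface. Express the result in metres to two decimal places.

γ = ρg = 1189 × 9.81 / 1000 = 11.66409 kN/m³.
The centroid of a semicircle lies 4r/(3π) = 0.373484 m from the diameter, here below the top edge, so the centroid depth is h_c = 1.5 + 0.373484 = 1.87348 m.
A = πr²/2 = π × 0.88²/2 = 1.21642 m².
Resultant F = γ·h_c·A = 11.66409 × 1.87348 × 1.21642 = 26.5817 kN.
I_c = (π/8 − 8/(9π))·r⁴ = 0.109757 × 0.88⁴ = 0.0658208 m⁴.
Centre of pressure: y_p = y_c + I_c/(y_c·A) = 1.87348 + 0.0658208/(1.87348 × 1.21642) = 1.87348 + 0.0288822 = 1.90236 m along the plane.

h_p = 1.90 m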